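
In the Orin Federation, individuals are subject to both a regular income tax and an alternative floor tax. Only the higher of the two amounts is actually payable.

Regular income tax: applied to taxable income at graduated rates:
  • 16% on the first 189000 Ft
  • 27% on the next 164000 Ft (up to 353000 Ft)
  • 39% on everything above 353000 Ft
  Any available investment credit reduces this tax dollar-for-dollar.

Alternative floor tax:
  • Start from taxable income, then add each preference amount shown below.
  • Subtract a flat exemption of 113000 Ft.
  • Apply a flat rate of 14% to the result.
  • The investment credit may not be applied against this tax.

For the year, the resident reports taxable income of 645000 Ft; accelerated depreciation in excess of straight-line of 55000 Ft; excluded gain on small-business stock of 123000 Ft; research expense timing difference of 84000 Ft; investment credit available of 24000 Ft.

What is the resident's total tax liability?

164400 Ft

Regular income tax:
  189000 Ft × 16% = 30240 Ft
  164000 Ft × 27% = 44280 Ft
  292000 Ft × 39% = 113880 Ft
  → 188400 Ft
  Less investment credit 24000 Ft → 164400 Ft

Alternative floor tax:
  Adjusted income: 645000 Ft + 55000 Ft + 123000 Ft + 84000 Ft = 907000 Ft
  Less exemption 113000 Ft → base 794000 Ft
  794000 Ft × 14% = 111160 Ft

164400 Ft > 111160 Ft, so the regular income tax governs.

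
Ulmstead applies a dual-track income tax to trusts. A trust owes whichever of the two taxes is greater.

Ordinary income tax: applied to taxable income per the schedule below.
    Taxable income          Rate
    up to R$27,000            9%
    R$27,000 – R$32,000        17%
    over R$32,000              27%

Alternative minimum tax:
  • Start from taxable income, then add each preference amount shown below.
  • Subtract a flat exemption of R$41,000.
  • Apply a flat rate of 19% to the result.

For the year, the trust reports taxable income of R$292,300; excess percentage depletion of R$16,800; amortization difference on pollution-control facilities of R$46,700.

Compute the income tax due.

Ordinary income tax:
  R$27,000 × 9% = R$2,430
  R$5,000 × 17% = R$850
  R$260,300 × 27% = R$70,281
  → R$73,561

Alternative minimum tax:
  Adjusted income: R$292,300 + R$16,800 + R$46,700 = R$355,800
  Less exemption R$41,000 → base R$314,800
  R$314,800 × 19% = R$59,812

R$73,561 > R$59,812, so the ordinary income tax governs.

R$73,561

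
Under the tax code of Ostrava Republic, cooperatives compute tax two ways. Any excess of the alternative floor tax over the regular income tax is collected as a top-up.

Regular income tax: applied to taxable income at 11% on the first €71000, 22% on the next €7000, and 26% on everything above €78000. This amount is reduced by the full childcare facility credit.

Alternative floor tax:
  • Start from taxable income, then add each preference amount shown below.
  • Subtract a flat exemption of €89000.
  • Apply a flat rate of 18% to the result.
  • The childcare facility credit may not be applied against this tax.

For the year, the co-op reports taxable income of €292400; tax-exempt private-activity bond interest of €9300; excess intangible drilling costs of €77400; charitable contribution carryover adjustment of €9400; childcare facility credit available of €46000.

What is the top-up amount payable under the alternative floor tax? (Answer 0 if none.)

€34816

Regular income tax:
  €71000 × 11% = €7810
  €7000 × 22% = €1540
  €214400 × 26% = €55744
  → €65094
  Less childcare facility credit €46000 → €19094

Alternative floor tax:
  Adjusted income: €292400 + €9300 + €77400 + €9400 = €388500
  Less exemption €89000 → base €299500
  €299500 × 18% = €53910

Excess of alternative floor tax over regular income tax: €53910 − €19094 = €34816.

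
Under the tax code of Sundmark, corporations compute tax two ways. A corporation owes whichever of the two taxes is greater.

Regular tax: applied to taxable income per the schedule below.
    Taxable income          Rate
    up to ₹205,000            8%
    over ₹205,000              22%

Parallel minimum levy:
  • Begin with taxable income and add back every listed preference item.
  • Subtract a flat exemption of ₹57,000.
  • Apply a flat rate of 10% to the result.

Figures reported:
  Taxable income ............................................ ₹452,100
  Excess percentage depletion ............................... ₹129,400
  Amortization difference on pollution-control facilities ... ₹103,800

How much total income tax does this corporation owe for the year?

Parallel minimum levy:
  Adjusted income: ₹452,100 + ₹129,400 + ₹103,800 = ₹685,300
  Less exemption ₹57,000 → base ₹628,300
  ₹628,300 × 10% = ₹62,830

Regular tax:
  ₹205,000 × 8% = ₹16,400
  ₹247,100 × 22% = ₹54,362
  → ₹70,762

₹70,762 > ₹62,830, so the regular tax governs.

₹70,762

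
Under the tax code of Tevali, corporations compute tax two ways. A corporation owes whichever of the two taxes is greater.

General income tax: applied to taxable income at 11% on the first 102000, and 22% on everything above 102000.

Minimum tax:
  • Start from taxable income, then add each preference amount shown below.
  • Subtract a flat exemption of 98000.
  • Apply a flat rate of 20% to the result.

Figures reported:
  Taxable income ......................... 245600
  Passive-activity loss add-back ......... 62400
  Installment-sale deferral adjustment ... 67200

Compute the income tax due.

55440

Minimum tax:
  Adjusted income: 245600 + 62400 + 67200 = 375200
  Less exemption 98000 → base 277200
  277200 × 20% = 55440

General income tax:
  102000 × 11% = 11220
  143600 × 22% = 31592
  → 42812

55440 > 42812, so the minimum tax is the binding amount.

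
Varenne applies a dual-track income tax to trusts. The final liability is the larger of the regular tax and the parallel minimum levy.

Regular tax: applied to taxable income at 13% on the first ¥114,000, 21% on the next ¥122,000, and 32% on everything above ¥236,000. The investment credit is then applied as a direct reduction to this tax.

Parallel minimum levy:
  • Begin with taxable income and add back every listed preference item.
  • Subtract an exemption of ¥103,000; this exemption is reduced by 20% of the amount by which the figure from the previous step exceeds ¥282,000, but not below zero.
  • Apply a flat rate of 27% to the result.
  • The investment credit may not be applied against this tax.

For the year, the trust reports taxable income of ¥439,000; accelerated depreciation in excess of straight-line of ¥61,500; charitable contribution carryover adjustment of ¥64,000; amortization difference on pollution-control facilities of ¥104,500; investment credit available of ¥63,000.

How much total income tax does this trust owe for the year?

Parallel minimum levy:
  Adjusted income: ¥439,000 + ¥61,500 + ¥64,000 + ¥104,500 = ¥669,000
  Exemption: ¥103,000 − 20% × (¥669,000 − ¥282,000) = ¥103,000 − ¥77,400 = ¥25,600
  Base: ¥669,000 − ¥25,600 = ¥643,400
  ¥643,400 × 27% = ¥173,718

Regular tax:
  ¥114,000 × 13% = ¥14,820
  ¥122,000 × 21% = ¥25,620
  ¥203,000 × 32% = ¥64,960
  → ¥105,400
  Less investment credit ¥63,000 → ¥42,400

¥173,718 > ¥42,400, so the parallel minimum levy is the binding amount.

¥173,718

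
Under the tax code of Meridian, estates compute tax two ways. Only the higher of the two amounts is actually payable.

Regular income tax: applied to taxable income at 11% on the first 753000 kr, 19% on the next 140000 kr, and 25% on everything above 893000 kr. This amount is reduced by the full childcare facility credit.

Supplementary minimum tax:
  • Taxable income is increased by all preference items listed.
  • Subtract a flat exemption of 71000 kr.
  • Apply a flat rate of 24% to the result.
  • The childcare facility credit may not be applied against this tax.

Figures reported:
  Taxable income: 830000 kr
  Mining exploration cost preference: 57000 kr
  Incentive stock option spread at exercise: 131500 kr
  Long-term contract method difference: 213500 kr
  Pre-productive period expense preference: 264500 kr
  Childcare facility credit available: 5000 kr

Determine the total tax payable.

342120 kr

Supplementary minimum tax:
  Adjusted income: 830000 kr + 57000 kr + 131500 kr + 213500 kr + 264500 kr = 1496500 kr
  Less exemption 71000 kr → base 1425500 kr
  1425500 kr × 24% = 342120 kr

Regular income tax:
  753000 kr × 11% = 82830 kr
  77000 kr × 19% = 14630 kr
  → 97460 kr
  Less childcare facility credit 5000 kr → 92460 kr

342120 kr > 92460 kr, so the supplementary minimum tax is the binding amount.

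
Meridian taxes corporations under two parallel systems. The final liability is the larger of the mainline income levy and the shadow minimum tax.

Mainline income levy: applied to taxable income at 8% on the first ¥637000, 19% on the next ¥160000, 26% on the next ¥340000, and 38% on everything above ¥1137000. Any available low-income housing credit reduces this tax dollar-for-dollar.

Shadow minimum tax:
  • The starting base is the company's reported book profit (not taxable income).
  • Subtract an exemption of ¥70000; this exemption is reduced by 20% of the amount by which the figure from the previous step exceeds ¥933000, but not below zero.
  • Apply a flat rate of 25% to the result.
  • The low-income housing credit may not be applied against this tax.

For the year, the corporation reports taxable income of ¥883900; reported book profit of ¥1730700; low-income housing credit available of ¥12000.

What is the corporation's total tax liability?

Mainline income levy:
  ¥637000 × 8% = ¥50960
  ¥160000 × 19% = ¥30400
  ¥86900 × 26% = ¥22594
  → ¥103954
  Less low-income housing credit ¥12000 → ¥91954

Shadow minimum tax:
  Base (reported book profit): ¥1730700
  Exemption: 20% × (¥1730700 − ¥933000) = ¥159540 ≥ ¥70000, so the exemption is fully phased out
  Base: ¥1730700 − ¥0 = ¥1730700
  ¥1730700 × 25% = ¥432675

¥432675 > ¥91954, so the shadow minimum tax is the binding amount.

¥432675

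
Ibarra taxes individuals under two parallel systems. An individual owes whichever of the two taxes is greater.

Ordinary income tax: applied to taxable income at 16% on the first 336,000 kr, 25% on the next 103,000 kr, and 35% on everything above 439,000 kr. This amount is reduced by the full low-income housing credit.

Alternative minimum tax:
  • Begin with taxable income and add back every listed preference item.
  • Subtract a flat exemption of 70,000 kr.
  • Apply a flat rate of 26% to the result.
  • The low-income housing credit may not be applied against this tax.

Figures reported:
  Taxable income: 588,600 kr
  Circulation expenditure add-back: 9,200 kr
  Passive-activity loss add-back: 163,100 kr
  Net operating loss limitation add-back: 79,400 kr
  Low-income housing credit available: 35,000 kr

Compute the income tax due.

Ordinary income tax:
  336,000 kr × 16% = 53,760 kr
  103,000 kr × 25% = 25,750 kr
  149,600 kr × 35% = 52,360 kr
  → 131,870 kr
  Less low-income housing credit 35,000 kr → 96,870 kr

Alternative minimum tax:
  Adjusted income: 588,600 kr + 9,200 kr + 163,100 kr + 79,400 kr = 840,300 kr
  Less exemption 70,000 kr → base 770,300 kr
  770,300 kr × 26% = 200,278 kr

200,278 kr > 96,870 kr, so the alternative minimum tax is the binding amount.

200,278 kr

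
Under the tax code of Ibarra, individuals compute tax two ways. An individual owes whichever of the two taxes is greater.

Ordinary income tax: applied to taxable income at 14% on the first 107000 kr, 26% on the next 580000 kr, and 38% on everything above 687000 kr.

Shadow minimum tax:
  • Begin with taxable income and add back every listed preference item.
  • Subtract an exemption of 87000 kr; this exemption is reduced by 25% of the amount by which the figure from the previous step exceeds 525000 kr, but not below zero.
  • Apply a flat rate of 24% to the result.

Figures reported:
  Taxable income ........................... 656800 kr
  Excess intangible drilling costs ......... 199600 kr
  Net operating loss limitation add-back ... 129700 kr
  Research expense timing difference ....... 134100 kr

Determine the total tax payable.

268848 kr

Shadow minimum tax:
  Adjusted income: 656800 kr + 199600 kr + 129700 kr + 134100 kr = 1120200 kr
  Exemption: 25% × (1120200 kr − 525000 kr) = 148800 kr ≥ 87000 kr, so the exemption is fully phased out
  Base: 1120200 kr − 0 kr = 1120200 kr
  1120200 kr × 24% = 268848 kr

Ordinary income tax:
  107000 kr × 14% = 14980 kr
  549800 kr × 26% = 142948 kr
  → 157928 kr

268848 kr > 157928 kr, so the shadow minimum tax is the binding amount.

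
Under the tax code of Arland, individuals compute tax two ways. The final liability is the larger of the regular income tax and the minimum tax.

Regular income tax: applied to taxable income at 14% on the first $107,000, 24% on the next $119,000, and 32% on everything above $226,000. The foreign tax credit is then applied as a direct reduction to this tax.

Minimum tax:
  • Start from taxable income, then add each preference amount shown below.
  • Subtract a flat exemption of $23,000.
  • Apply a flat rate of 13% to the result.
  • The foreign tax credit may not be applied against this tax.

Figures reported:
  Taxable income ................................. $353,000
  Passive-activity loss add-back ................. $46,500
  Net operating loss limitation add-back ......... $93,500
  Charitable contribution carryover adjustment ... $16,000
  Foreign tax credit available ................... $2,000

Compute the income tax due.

Regular income tax:
  $107,000 × 14% = $14,980
  $119,000 × 24% = $28,560
  $127,000 × 32% = $40,640
  → $84,180
  Less foreign tax credit $2,000 → $82,180

Minimum tax:
  Adjusted income: $353,000 + $46,500 + $93,500 + $16,000 = $509,000
  Less exemption $23,000 → base $486,000
  $486,000 × 13% = $63,180

$82,180 > $63,180, so the regular income tax governs.

$82,180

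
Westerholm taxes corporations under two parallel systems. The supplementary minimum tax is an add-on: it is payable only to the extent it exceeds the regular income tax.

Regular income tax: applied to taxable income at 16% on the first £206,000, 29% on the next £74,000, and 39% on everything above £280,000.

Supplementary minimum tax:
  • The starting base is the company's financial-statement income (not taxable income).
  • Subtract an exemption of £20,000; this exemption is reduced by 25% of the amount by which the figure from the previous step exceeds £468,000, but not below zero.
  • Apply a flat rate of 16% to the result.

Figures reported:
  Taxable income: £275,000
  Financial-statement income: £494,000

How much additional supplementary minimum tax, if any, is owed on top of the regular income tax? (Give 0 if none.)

£23,910

Regular income tax:
  £206,000 × 16% = £32,960
  £69,000 × 29% = £20,010
  → £52,970

Supplementary minimum tax:
  Base (financial-statement income): £494,000
  Exemption: £20,000 − 25% × (£494,000 − £468,000) = £20,000 − £6,500 = £13,500
  Base: £494,000 − £13,500 = £480,500
  £480,500 × 16% = £76,880

Excess of supplementary minimum tax over regular income tax: £76,880 − £52,970 = £23,910.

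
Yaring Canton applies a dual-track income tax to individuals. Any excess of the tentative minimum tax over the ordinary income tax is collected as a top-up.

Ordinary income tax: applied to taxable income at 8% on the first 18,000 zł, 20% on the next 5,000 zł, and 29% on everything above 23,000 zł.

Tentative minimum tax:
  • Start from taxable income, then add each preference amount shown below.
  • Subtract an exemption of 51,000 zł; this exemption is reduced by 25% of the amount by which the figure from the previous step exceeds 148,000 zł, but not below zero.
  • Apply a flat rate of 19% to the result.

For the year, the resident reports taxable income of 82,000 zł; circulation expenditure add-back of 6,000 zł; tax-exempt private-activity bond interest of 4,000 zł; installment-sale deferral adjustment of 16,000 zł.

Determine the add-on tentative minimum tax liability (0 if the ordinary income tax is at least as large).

Ordinary income tax:
  18,000 zł × 8% = 1,440 zł
  5,000 zł × 20% = 1,000 zł
  59,000 zł × 29% = 17,110 zł
  → 19,550 zł

Tentative minimum tax:
  Adjusted income: 82,000 zł + 6,000 zł + 4,000 zł + 16,000 zł = 108,000 zł
  Exemption: 108,000 zł ≤ 148,000 zł, so full 51,000 zł applies
  Base: 108,000 zł − 51,000 zł = 57,000 zł
  57,000 zł × 19% = 10,830 zł

10,830 zł ≤ 19,550 zł, so no add-on is due.

0 zł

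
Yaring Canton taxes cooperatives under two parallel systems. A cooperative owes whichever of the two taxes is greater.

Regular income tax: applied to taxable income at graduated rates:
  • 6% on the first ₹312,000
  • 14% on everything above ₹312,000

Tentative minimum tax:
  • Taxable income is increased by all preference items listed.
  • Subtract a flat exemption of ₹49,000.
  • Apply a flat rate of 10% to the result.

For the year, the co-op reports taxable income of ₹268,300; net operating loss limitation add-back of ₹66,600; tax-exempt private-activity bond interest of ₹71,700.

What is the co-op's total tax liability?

Tentative minimum tax:
  Adjusted income: ₹268,300 + ₹66,600 + ₹71,700 = ₹406,600
  Less exemption ₹49,000 → base ₹357,600
  ₹357,600 × 10% = ₹35,760

Regular income tax:
  ₹268,300 × 6% = ₹16,098

₹35,760 > ₹16,098, so the tentative minimum tax is the binding amount.

₹35,760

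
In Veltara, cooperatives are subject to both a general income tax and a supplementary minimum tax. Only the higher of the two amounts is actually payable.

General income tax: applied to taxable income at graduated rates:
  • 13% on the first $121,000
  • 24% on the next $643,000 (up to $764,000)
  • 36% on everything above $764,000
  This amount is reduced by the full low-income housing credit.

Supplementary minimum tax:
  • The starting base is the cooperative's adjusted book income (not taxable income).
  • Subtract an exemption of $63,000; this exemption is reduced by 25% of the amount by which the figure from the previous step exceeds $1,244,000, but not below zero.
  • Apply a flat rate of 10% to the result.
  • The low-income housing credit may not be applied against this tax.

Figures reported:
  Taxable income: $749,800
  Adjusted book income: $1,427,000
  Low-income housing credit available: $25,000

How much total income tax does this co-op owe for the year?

$141,642

Supplementary minimum tax:
  Base (adjusted book income): $1,427,000
  Exemption: $63,000 − 25% × ($1,427,000 − $1,244,000) = $63,000 − $45,750 = $17,250
  Base: $1,427,000 − $17,250 = $1,409,750
  $1,409,750 × 10% = $140,975

General income tax:
  $121,000 × 13% = $15,730
  $628,800 × 24% = $150,912
  → $166,642
  Less low-income housing credit $25,000 → $141,642

$141,642 > $140,975, so the general income tax governs.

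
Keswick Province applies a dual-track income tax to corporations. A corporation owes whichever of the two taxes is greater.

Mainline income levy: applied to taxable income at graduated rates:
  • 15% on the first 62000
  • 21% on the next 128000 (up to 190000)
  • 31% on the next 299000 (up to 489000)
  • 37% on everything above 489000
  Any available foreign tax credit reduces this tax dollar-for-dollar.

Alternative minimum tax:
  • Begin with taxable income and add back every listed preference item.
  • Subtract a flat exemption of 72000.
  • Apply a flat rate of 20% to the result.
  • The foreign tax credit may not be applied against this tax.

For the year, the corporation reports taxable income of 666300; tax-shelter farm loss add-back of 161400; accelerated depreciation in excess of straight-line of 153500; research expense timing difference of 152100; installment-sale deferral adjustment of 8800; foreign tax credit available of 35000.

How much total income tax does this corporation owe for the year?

214020

Alternative minimum tax:
  Adjusted income: 666300 + 161400 + 153500 + 152100 + 8800 = 1142100
  Less exemption 72000 → base 1070100
  1070100 × 20% = 214020

Mainline income levy:
  62000 × 15% = 9300
  128000 × 21% = 26880
  299000 × 31% = 92690
  177300 × 37% = 65601
  → 194471
  Less foreign tax credit 35000 → 159471

214020 > 159471, so the alternative minimum tax is the binding amount.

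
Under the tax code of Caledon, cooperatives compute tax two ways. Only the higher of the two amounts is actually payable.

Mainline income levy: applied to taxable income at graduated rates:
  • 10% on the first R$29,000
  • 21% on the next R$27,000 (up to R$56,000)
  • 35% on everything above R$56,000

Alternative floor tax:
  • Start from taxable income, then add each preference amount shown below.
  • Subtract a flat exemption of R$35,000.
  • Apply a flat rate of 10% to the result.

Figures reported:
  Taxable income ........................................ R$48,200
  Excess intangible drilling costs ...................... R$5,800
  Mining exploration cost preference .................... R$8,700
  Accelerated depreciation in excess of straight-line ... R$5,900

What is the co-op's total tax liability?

Alternative floor tax:
  Adjusted income: R$48,200 + R$5,800 + R$8,700 + R$5,900 = R$68,600
  Less exemption R$35,000 → base R$33,600
  R$33,600 × 10% = R$3,360

Mainline income levy:
  R$29,000 × 10% = R$2,900
  R$19,200 × 21% = R$4,032
  → R$6,932

R$6,932 > R$3,360, so the mainline income levy governs.

R$6,932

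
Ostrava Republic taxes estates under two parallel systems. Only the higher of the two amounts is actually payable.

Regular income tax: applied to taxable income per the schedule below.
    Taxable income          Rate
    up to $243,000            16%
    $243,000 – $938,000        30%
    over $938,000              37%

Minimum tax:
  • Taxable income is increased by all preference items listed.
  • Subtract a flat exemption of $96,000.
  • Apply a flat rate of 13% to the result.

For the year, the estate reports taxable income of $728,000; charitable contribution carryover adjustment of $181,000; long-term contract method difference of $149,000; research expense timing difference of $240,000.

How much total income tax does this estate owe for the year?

Regular income tax:
  $243,000 × 16% = $38,880
  $485,000 × 30% = $145,500
  → $184,380

Minimum tax:
  Adjusted income: $728,000 + $181,000 + $149,000 + $240,000 = $1,298,000
  Less exemption $96,000 → base $1,202,000
  $1,202,000 × 13% = $156,260

$184,380 > $156,260, so the regular income tax governs.

$184,380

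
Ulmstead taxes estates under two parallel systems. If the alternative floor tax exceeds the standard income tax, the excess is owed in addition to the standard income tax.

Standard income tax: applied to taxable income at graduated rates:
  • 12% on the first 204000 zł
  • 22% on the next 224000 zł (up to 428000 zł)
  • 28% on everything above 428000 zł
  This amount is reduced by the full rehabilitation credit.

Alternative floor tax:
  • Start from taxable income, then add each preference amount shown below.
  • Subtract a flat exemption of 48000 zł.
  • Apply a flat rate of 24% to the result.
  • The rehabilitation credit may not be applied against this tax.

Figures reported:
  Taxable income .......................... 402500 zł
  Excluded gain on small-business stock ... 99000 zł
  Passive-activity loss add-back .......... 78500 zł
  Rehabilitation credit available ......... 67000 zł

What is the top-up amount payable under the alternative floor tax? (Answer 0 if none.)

Standard income tax:
  204000 zł × 12% = 24480 zł
  198500 zł × 22% = 43670 zł
  → 68150 zł
  Less rehabilitation credit 67000 zł → 1150 zł

Alternative floor tax:
  Adjusted income: 402500 zł + 99000 zł + 78500 zł = 580000 zł
  Less exemption 48000 zł → base 532000 zł
  532000 zł × 24% = 127680 zł

Excess of alternative floor tax over standard income tax: 127680 zł − 1150 zł = 126530 zł.

126530 zł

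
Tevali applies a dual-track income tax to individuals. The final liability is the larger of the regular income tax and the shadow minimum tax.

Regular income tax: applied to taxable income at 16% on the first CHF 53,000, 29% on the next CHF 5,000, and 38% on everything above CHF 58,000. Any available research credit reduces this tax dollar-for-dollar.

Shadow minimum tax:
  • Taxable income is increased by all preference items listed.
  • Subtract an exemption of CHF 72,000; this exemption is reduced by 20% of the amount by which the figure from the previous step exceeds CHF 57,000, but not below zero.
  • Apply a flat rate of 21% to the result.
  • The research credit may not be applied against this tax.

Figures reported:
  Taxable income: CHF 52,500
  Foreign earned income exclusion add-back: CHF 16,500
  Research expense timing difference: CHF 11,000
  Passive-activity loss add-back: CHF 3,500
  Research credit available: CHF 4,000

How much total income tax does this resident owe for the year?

CHF 4,400

Regular income tax:
  CHF 52,500 × 16% = CHF 8,400
  Less research credit CHF 4,000 → CHF 4,400

Shadow minimum tax:
  Adjusted income: CHF 52,500 + CHF 16,500 + CHF 11,000 + CHF 3,500 = CHF 83,500
  Exemption: CHF 72,000 − 20% × (CHF 83,500 − CHF 57,000) = CHF 72,000 − CHF 5,300 = CHF 66,700
  Base: CHF 83,500 − CHF 66,700 = CHF 16,800
  CHF 16,800 × 21% = CHF 3,528

CHF 4,400 > CHF 3,528, so the regular income tax governs.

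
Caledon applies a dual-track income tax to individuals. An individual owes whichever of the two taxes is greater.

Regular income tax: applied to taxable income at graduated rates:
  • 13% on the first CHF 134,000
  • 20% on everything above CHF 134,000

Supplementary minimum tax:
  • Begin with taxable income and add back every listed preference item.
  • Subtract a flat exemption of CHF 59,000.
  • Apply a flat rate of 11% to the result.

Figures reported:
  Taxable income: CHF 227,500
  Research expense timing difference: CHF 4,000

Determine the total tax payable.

Supplementary minimum tax:
  Adjusted income: CHF 227,500 + CHF 4,000 = CHF 231,500
  Less exemption CHF 59,000 → base CHF 172,500
  CHF 172,500 × 11% = CHF 18,975

Regular income tax:
  CHF 134,000 × 13% = CHF 17,420
  CHF 93,500 × 20% = CHF 18,700
  → CHF 36,120

CHF 36,120 > CHF 18,975, so the regular income tax governs.

CHF 36,120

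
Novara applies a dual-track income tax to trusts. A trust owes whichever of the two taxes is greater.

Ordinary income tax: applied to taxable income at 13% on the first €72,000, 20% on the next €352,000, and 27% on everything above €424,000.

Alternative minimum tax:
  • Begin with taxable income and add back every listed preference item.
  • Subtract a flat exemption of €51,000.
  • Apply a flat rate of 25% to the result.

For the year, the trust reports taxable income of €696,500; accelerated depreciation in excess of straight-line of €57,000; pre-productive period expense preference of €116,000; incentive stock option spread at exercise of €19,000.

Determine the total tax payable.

Alternative minimum tax:
  Adjusted income: €696,500 + €57,000 + €116,000 + €19,000 = €888,500
  Less exemption €51,000 → base €837,500
  €837,500 × 25% = €209,375

Ordinary income tax:
  €72,000 × 13% = €9,360
  €352,000 × 20% = €70,400
  €272,500 × 27% = €73,575
  → €153,335

€209,375 > €153,335, so the alternative minimum tax is the binding amount.

€209,375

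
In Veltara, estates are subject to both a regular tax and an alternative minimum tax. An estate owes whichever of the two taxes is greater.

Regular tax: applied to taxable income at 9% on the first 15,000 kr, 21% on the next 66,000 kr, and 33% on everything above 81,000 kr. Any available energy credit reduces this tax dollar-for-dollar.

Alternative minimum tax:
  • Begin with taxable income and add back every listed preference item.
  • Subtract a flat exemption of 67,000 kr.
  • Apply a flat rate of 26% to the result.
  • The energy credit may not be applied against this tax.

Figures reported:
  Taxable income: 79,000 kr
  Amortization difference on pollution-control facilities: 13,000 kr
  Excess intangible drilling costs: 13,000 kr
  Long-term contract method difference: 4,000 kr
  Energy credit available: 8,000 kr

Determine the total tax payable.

10,920 kr

Regular tax:
  15,000 kr × 9% = 1,350 kr
  64,000 kr × 21% = 13,440 kr
  → 14,790 kr
  Less energy credit 8,000 kr → 6,790 kr

Alternative minimum tax:
  Adjusted income: 79,000 kr + 13,000 kr + 13,000 kr + 4,000 kr = 109,000 kr
  Less exemption 67,000 kr → base 42,000 kr
  42,000 kr × 26% = 10,920 kr

10,920 kr > 6,790 kr, so the alternative minimum tax is the binding amount.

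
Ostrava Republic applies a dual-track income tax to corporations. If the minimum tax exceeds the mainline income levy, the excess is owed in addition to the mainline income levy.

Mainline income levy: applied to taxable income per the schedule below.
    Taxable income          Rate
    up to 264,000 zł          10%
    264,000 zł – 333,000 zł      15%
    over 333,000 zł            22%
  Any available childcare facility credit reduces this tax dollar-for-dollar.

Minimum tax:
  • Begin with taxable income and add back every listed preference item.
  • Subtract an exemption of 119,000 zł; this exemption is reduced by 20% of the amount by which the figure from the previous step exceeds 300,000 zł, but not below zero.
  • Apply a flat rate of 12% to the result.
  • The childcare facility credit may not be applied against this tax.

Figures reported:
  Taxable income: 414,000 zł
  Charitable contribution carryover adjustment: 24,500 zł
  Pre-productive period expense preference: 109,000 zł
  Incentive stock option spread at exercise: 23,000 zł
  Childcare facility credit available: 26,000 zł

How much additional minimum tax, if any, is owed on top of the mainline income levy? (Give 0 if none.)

32,102 zł

Minimum tax:
  Adjusted income: 414,000 zł + 24,500 zł + 109,000 zł + 23,000 zł = 570,500 zł
  Exemption: 119,000 zł − 20% × (570,500 zł − 300,000 zł) = 119,000 zł − 54,100 zł = 64,900 zł
  Base: 570,500 zł − 64,900 zł = 505,600 zł
  505,600 zł × 12% = 60,672 zł

Mainline income levy:
  264,000 zł × 10% = 26,400 zł
  69,000 zł × 15% = 10,350 zł
  81,000 zł × 22% = 17,820 zł
  → 54,570 zł
  Less childcare facility credit 26,000 zł → 28,570 zł

Excess of minimum tax over mainline income levy: 60,672 zł − 28,570 zł = 32,102 zł.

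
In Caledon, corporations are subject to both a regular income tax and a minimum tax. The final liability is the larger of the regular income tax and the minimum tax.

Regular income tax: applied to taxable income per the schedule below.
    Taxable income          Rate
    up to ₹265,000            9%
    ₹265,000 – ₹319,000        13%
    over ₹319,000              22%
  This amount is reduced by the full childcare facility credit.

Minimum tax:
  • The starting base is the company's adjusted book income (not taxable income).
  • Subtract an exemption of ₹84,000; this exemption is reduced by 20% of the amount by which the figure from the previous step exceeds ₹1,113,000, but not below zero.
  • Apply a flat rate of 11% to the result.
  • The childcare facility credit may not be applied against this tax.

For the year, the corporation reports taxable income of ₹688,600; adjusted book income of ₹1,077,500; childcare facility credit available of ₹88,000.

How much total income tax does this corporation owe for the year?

Minimum tax:
  Base (adjusted book income): ₹1,077,500
  Exemption: ₹1,077,500 ≤ ₹1,113,000, so full ₹84,000 applies
  Base: ₹1,077,500 − ₹84,000 = ₹993,500
  ₹993,500 × 11% = ₹109,285

Regular income tax:
  ₹265,000 × 9% = ₹23,850
  ₹54,000 × 13% = ₹7,020
  ₹369,600 × 22% = ₹81,312
  → ₹112,182
  Less childcare facility credit ₹88,000 → ₹24,182

₹109,285 > ₹24,182, so the minimum tax is the binding amount.

₹109,285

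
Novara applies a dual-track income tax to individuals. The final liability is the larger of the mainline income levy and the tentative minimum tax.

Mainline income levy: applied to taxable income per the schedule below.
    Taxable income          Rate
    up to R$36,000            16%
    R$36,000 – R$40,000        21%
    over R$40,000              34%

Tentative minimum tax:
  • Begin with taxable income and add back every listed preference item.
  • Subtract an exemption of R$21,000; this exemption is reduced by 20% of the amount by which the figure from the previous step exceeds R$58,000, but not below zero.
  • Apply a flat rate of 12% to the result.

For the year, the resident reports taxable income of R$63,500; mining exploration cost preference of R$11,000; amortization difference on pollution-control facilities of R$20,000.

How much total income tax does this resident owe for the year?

R$14,590

Tentative minimum tax:
  Adjusted income: R$63,500 + R$11,000 + R$20,000 = R$94,500
  Exemption: R$21,000 − 20% × (R$94,500 − R$58,000) = R$21,000 − R$7,300 = R$13,700
  Base: R$94,500 − R$13,700 = R$80,800
  R$80,800 × 12% = R$9,696

Mainline income levy:
  R$36,000 × 16% = R$5,760
  R$4,000 × 21% = R$840
  R$23,500 × 34% = R$7,990
  → R$14,590

R$14,590 > R$9,696, so the mainline income levy governs.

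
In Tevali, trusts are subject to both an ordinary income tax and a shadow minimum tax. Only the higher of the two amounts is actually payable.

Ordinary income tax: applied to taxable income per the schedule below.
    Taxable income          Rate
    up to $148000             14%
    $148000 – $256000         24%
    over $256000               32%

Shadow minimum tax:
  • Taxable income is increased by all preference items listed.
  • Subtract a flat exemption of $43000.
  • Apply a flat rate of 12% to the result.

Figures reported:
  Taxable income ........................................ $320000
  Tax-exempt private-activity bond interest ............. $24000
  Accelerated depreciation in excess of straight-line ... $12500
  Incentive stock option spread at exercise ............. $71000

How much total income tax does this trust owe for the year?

Ordinary income tax:
  $148000 × 14% = $20720
  $108000 × 24% = $25920
  $64000 × 32% = $20480
  → $67120

Shadow minimum tax:
  Adjusted income: $320000 + $24000 + $12500 + $71000 = $427500
  Less exemption $43000 → base $384500
  $384500 × 12% = $46140

$67120 > $46140, so the ordinary income tax governs.

$67120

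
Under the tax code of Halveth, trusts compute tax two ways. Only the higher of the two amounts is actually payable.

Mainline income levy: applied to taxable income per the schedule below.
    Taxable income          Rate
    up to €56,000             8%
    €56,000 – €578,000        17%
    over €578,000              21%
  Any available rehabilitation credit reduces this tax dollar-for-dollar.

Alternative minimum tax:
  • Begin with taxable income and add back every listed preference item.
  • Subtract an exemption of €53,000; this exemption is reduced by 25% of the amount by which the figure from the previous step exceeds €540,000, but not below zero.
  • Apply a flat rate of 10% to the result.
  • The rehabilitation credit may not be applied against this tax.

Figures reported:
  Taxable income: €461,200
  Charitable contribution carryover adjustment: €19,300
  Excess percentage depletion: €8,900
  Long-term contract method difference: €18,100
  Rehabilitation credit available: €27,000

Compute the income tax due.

Mainline income levy:
  €56,000 × 8% = €4,480
  €405,200 × 17% = €68,884
  → €73,364
  Less rehabilitation credit €27,000 → €46,364

Alternative minimum tax:
  Adjusted income: €461,200 + €19,300 + €8,900 + €18,100 = €507,500
  Exemption: €507,500 ≤ €540,000, so full €53,000 applies
  Base: €507,500 − €53,000 = €454,500
  €454,500 × 10% = €45,450

€46,364 > €45,450, so the mainline income levy governs.

€46,364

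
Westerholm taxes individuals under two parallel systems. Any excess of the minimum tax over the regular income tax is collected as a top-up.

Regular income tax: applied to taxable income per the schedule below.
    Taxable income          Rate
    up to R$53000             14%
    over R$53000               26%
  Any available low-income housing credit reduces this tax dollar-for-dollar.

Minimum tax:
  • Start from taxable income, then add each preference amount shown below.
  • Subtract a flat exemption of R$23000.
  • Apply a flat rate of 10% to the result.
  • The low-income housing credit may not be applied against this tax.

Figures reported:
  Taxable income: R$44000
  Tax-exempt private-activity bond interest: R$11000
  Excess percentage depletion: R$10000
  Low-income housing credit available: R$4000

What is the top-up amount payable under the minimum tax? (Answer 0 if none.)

Regular income tax:
  R$44000 × 14% = R$6160
  Less low-income housing credit R$4000 → R$2160

Minimum tax:
  Adjusted income: R$44000 + R$11000 + R$10000 = R$65000
  Less exemption R$23000 → base R$42000
  R$42000 × 10% = R$4200

Excess of minimum tax over regular income tax: R$4200 − R$2160 = R$2040.

R$2040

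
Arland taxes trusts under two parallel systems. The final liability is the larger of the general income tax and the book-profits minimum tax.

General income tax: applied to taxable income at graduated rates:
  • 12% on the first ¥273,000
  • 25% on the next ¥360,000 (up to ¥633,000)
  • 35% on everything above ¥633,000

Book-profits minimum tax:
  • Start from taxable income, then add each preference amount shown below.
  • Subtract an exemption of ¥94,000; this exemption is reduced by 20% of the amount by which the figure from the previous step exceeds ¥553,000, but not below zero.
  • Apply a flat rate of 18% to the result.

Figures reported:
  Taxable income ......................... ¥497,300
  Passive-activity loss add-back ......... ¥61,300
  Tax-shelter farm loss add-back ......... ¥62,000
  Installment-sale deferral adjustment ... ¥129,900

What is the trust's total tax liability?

¥125,280

Book-profits minimum tax:
  Adjusted income: ¥497,300 + ¥61,300 + ¥62,000 + ¥129,900 = ¥750,500
  Exemption: ¥94,000 − 20% × (¥750,500 − ¥553,000) = ¥94,000 − ¥39,500 = ¥54,500
  Base: ¥750,500 − ¥54,500 = ¥696,000
  ¥696,000 × 18% = ¥125,280

General income tax:
  ¥273,000 × 12% = ¥32,760
  ¥224,300 × 25% = ¥56,075
  → ¥88,835

¥125,280 > ¥88,835, so the book-profits minimum tax is the binding amount.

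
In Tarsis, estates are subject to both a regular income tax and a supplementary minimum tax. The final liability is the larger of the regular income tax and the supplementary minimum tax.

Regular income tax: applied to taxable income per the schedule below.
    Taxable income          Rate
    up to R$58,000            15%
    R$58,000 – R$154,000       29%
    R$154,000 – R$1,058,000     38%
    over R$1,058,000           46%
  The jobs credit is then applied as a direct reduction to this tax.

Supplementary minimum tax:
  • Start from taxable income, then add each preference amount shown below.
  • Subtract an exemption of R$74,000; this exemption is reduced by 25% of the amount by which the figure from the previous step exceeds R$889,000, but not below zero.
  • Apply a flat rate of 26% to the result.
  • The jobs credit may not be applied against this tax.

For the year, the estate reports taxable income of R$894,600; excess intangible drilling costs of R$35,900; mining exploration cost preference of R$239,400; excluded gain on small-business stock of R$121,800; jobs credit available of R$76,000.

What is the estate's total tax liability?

Regular income tax:
  R$58,000 × 15% = R$8,700
  R$96,000 × 29% = R$27,840
  R$740,600 × 38% = R$281,428
  → R$317,968
  Less jobs credit R$76,000 → R$241,968

Supplementary minimum tax:
  Adjusted income: R$894,600 + R$35,900 + R$239,400 + R$121,800 = R$1,291,700
  Exemption: 25% × (R$1,291,700 − R$889,000) = R$100,675 ≥ R$74,000, so the exemption is fully phased out
  Base: R$1,291,700 − R$0 = R$1,291,700
  R$1,291,700 × 26% = R$335,842

R$335,842 > R$241,968, so the supplementary minimum tax is the binding amount.

R$335,842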